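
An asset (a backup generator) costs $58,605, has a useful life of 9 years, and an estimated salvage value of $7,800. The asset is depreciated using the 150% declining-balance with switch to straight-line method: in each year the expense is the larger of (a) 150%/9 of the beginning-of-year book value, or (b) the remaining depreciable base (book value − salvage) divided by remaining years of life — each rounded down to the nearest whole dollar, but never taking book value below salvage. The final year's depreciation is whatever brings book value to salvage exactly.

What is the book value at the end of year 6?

$19,616

Depreciable base = $58,605 − $7,800 = $50,805.
Year 1: DB = ⌊$58,605 × 150%/9⌋ = $9,767; SL = ⌊$50,805/9⌋ = $5,645 → take DB $9,767. Book value $48,838.
Year 2: DB = ⌊$48,838 × 150%/9⌋ = $8,139; SL = ⌊$41,038/8⌋ = $5,129 → take DB $8,139. Book value $40,699.
Year 3: DB = ⌊$40,699 × 150%/9⌋ = $6,783; SL = ⌊$32,899/7⌋ = $4,699 → take DB $6,783. Book value $33,916.
Year 4: DB = ⌊$33,916 × 150%/9⌋ = $5,652; SL = ⌊$26,116/6⌋ = $4,352 → take DB $5,652. Book value $28,264.
Year 5: DB = ⌊$28,264 × 150%/9⌋ = $4,710; SL = ⌊$20,464/5⌋ = $4,092 → take DB $4,710. Book value $23,554.
Year 6: DB = ⌊$23,554 × 150%/9⌋ = $3,925; SL = ⌊$15,754/4⌋ = $3,938 → take SL $3,938. Book value $19,616.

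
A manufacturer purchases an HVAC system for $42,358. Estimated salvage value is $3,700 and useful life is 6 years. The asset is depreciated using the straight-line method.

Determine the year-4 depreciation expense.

$6,443

Depreciable base = $42,358 − $3,700 = $38,658.
Annual expense = $38,658 / 6 = $6,443.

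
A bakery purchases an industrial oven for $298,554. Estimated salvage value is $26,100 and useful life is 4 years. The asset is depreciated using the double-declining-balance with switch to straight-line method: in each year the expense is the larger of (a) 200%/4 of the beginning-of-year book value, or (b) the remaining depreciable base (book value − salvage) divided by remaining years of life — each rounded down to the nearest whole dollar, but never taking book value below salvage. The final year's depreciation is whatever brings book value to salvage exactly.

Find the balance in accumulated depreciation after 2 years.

$223,915

Depreciable base = $298,554 − $26,100 = $272,454.
Year 1: DB = ⌊$298,554 × 200%/4⌋ = $149,277; SL = ⌊$272,454/4⌋ = $68,113 → take DB $149,277. Book value $149,277.
Year 2: DB = ⌊$149,277 × 200%/4⌋ = $74,638; SL = ⌊$123,177/3⌋ = $41,059 → take DB $74,638. Book value $74,639.
Accumulated through year 2 = $298,554 − $74,639 = $223,915.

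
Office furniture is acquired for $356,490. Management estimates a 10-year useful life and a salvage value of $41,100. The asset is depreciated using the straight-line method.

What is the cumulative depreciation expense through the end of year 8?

Depreciable base = $356,490 − $41,100 = $315,390.
Annual expense = $315,390 / 10 = $31,539.
End of year 1: book value $324,951.
End of year 2: book value $293,412.
End of year 3: book value $261,873.
End of year 4: book value $230,334.
End of year 5: book value $198,795.
End of year 6: book value $167,256.
End of year 7: book value $135,717.
End of year 8: book value $104,178.
Accumulated through year 8 = $356,490 − $104,178 = $252,312.

$252,312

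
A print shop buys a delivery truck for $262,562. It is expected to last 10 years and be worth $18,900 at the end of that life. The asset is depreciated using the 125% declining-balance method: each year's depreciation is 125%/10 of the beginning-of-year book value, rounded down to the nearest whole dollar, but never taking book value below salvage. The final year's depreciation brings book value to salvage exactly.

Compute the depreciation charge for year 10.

Depreciable base = $262,562 − $18,900 = $243,662.
Year 1: ⌊$262,562 × 125%/10⌋ = $32,820. Book value $229,742.
Year 2: ⌊$229,742 × 125%/10⌋ = $28,717. Book value $201,025.
Year 3: ⌊$201,025 × 125%/10⌋ = $25,128. Book value $175,897.
Year 4: ⌊$175,897 × 125%/10⌋ = $21,987. Book value $153,910.
Year 5: ⌊$153,910 × 125%/10⌋ = $19,238. Book value $134,672.
Year 6: ⌊$134,672 × 125%/10⌋ = $16,834. Book value $117,838.
Year 7: ⌊$117,838 × 125%/10⌋ = $14,729. Book value $103,109.
Year 8: ⌊$103,109 × 125%/10⌋ = $12,888. Book value $90,221.
Year 9: ⌊$90,221 × 125%/10⌋ = $11,277. Book value $78,944.
Year 10 (final): $78,944 − $18,900 = $60,044. Book value $18,900.

$60,044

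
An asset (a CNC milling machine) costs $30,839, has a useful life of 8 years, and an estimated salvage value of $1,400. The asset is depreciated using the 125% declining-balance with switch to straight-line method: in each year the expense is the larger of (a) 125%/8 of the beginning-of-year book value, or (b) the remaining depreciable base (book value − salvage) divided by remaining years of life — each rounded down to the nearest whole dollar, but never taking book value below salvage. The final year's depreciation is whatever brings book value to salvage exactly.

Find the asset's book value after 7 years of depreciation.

$4,826

Depreciable base = $30,839 − $1,400 = $29,439.
Year 1: DB = ⌊$30,839 × 125%/8⌋ = $4,818; SL = ⌊$29,439/8⌋ = $3,679 → take DB $4,818. Book value $26,021.
Year 2: DB = ⌊$26,021 × 125%/8⌋ = $4,065; SL = ⌊$24,621/7⌋ = $3,517 → take DB $4,065. Book value $21,956.
Year 3: DB = ⌊$21,956 × 125%/8⌋ = $3,430; SL = ⌊$20,556/6⌋ = $3,426 → take DB $3,430. Book value $18,526.
Year 4: DB = ⌊$18,526 × 125%/8⌋ = $2,894; SL = ⌊$17,126/5⌋ = $3,425 → take SL $3,425. Book value $15,101.
Year 5: DB = ⌊$15,101 × 125%/8⌋ = $2,359; SL = ⌊$13,701/4⌋ = $3,425 → take SL $3,425. Book value $11,676.
Year 6: DB = ⌊$11,676 × 125%/8⌋ = $1,824; SL = ⌊$10,276/3⌋ = $3,425 → take SL $3,425. Book value $8,251.
Year 7: DB = ⌊$8,251 × 125%/8⌋ = $1,289; SL = ⌊$6,851/2⌋ = $3,425 → take SL $3,425. Book value $4,826.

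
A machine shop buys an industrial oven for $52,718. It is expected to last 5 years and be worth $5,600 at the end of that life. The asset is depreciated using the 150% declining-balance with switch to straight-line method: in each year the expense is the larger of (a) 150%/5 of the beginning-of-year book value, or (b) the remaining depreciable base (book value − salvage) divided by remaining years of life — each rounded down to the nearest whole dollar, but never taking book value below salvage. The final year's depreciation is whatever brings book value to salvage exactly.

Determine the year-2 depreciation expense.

Depreciable base = $52,718 − $5,600 = $47,118.
Year 1: DB = ⌊$52,718 × 150%/5⌋ = $15,815; SL = ⌊$47,118/5⌋ = $9,423 → take DB $15,815. Book value $36,903.
Year 2: DB = ⌊$36,903 × 150%/5⌋ = $11,070; SL = ⌊$31,303/4⌋ = $7,825 → take DB $11,070. Book value $25,833.

$11,070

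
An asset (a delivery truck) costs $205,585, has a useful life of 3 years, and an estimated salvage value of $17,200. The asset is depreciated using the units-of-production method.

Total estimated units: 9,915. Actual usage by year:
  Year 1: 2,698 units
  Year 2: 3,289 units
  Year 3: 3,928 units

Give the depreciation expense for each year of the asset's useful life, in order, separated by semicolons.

$51,262; $62,491; $74,632

Depreciable base = $205,585 − $17,200 = $188,385.
Rate = $188,385 / 9,915 units = $19 per unit.
Year 1: 2,698 × $19 = $51,262. Book value $154,323.
Year 2: 3,289 × $19 = $62,491. Book value $91,832.
Year 3: 3,928 × $19 = $74,632. Book value $17,200.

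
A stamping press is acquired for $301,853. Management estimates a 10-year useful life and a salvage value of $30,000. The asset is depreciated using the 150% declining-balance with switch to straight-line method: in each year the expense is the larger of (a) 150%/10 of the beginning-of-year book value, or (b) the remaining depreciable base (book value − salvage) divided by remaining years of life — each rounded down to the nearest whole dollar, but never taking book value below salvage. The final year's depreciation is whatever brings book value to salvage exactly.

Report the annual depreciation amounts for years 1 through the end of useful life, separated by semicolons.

$45,277; $38,486; $32,713; $27,806; $23,635; $20,787; $20,787; $20,787; $20,787; $20,788

Depreciable base = $301,853 − $30,000 = $271,853.
Year 1: DB = ⌊$301,853 × 150%/10⌋ = $45,277; SL = ⌊$271,853/10⌋ = $27,185 → take DB $45,277. Book value $256,576.
Year 2: DB = ⌊$256,576 × 150%/10⌋ = $38,486; SL = ⌊$226,576/9⌋ = $25,175 → take DB $38,486. Book value $218,090.
Year 3: DB = ⌊$218,090 × 150%/10⌋ = $32,713; SL = ⌊$188,090/8⌋ = $23,511 → take DB $32,713. Book value $185,377.
Year 4: DB = ⌊$185,377 × 150%/10⌋ = $27,806; SL = ⌊$155,377/7⌋ = $22,196 → take DB $27,806. Book value $157,571.
Year 5: DB = ⌊$157,571 × 150%/10⌋ = $23,635; SL = ⌊$127,571/6⌋ = $21,261 → take DB $23,635. Book value $133,936.
Year 6: DB = ⌊$133,936 × 150%/10⌋ = $20,090; SL = ⌊$103,936/5⌋ = $20,787 → take SL $20,787. Book value $113,149.
Year 7: DB = ⌊$113,149 × 150%/10⌋ = $16,972; SL = ⌊$83,149/4⌋ = $20,787 → take SL $20,787. Book value $92,362.
Year 8: DB = ⌊$92,362 × 150%/10⌋ = $13,854; SL = ⌊$62,362/3⌋ = $20,787 → take SL $20,787. Book value $71,575.
Year 9: DB = ⌊$71,575 × 150%/10⌋ = $10,736; SL = ⌊$41,575/2⌋ = $20,787 → take SL $20,787. Book value $50,788.
Year 10 (final): $50,788 − $30,000 = $20,788. Book value $30,000.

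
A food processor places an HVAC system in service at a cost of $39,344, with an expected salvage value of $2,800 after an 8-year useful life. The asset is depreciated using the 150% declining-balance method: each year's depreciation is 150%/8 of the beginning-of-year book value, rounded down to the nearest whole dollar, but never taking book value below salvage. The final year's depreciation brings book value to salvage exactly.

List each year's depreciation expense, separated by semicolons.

Depreciable base = $39,344 − $2,800 = $36,544.
Year 1: ⌊$39,344 × 150%/8⌋ = $7,377. Book value $31,967.
Year 2: ⌊$31,967 × 150%/8⌋ = $5,993. Book value $25,974.
Year 3: ⌊$25,974 × 150%/8⌋ = $4,870. Book value $21,104.
Year 4: ⌊$21,104 × 150%/8⌋ = $3,957. Book value $17,147.
Year 5: ⌊$17,147 × 150%/8⌋ = $3,215. Book value $13,932.
Year 6: ⌊$13,932 × 150%/8⌋ = $2,612. Book value $11,320.
Year 7: ⌊$11,320 × 150%/8⌋ = $2,122. Book value $9,198.
Year 8 (final): $9,198 − $2,800 = $6,398. Book value $2,800.

$7,377; $5,993; $4,870; $3,957; $3,215; $2,612; $2,122; $6,398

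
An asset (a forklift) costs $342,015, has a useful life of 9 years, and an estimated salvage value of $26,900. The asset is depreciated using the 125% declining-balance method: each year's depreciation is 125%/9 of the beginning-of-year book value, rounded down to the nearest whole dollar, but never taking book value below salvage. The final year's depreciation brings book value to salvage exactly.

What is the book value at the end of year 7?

$120,079

Depreciable base = $342,015 − $26,900 = $315,115.
Year 1: ⌊$342,015 × 125%/9⌋ = $47,502. Book value $294,513.
Year 2: ⌊$294,513 × 125%/9⌋ = $40,904. Book value $253,609.
Year 3: ⌊$253,609 × 125%/9⌋ = $35,223. Book value $218,386.
Year 4: ⌊$218,386 × 125%/9⌋ = $30,331. Book value $188,055.
Year 5: ⌊$188,055 × 125%/9⌋ = $26,118. Book value $161,937.
Year 6: ⌊$161,937 × 125%/9⌋ = $22,491. Book value $139,446.
Year 7: ⌊$139,446 × 125%/9⌋ = $19,367. Book value $120,079.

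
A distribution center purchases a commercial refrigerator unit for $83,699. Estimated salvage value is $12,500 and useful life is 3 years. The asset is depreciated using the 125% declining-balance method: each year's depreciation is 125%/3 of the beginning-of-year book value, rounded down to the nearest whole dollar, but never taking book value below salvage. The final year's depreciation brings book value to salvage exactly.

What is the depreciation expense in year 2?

$20,343

Depreciable base = $83,699 − $12,500 = $71,199.
Year 1: ⌊$83,699 × 125%/3⌋ = $34,874. Book value $48,825.
Year 2: ⌊$48,825 × 125%/3⌋ = $20,343. Book value $28,482.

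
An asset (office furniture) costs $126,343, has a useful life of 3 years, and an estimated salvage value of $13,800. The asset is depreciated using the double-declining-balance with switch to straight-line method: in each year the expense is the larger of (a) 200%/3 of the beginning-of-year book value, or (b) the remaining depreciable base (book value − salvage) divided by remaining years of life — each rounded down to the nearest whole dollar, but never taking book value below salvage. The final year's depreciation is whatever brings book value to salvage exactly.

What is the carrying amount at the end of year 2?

Depreciable base = $126,343 − $13,800 = $112,543.
Year 1: DB = ⌊$126,343 × 200%/3⌋ = $84,228; SL = ⌊$112,543/3⌋ = $37,514 → take DB $84,228. Book value $42,115.
Year 2: DB = ⌊$42,115 × 200%/3⌋ = $28,076; SL = ⌊$28,315/2⌋ = $14,157 → take DB $28,076. Book value $14,039.

$14,039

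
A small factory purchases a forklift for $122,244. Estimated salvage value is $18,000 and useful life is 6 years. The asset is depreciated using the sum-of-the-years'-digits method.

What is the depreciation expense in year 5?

Depreciable base = $122,244 − $18,000 = $104,244.
Sum of the years' digits = 6+5+4+3+2+1 = 21.
Year 1: $104,244 × 6/21 = $29,784. Book value $92,460.
Year 2: $104,244 × 5/21 = $24,820. Book value $67,640.
Year 3: $104,244 × 4/21 = $19,856. Book value $47,784.
Year 4: $104,244 × 3/21 = $14,892. Book value $32,892.
Year 5: $104,244 × 2/21 = $9,928. Book value $22,964.

$9,928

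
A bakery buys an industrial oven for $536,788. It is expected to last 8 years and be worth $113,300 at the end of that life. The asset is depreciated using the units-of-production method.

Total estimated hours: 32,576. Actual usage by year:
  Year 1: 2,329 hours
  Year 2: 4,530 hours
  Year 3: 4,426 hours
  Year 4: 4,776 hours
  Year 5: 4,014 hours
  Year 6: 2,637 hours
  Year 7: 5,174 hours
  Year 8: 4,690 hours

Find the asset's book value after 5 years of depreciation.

Depreciable base = $536,788 − $113,300 = $423,488.
Rate = $423,488 / 32,576 hours = $13 per hour.
Year 1: 2,329 × $13 = $30,277. Book value $506,511.
Year 2: 4,530 × $13 = $58,890. Book value $447,621.
Year 3: 4,426 × $13 = $57,538. Book value $390,083.
Year 4: 4,776 × $13 = $62,088. Book value $327,995.
Year 5: 4,014 × $13 = $52,182. Book value $275,813.

$275,813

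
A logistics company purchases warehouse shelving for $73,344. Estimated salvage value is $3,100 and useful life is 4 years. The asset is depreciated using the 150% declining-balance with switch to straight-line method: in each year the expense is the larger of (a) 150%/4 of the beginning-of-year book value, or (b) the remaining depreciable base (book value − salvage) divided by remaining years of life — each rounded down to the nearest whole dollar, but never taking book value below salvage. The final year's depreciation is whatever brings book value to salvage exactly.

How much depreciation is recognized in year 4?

Depreciable base = $73,344 − $3,100 = $70,244.
Year 1: DB = ⌊$73,344 × 150%/4⌋ = $27,504; SL = ⌊$70,244/4⌋ = $17,561 → take DB $27,504. Book value $45,840.
Year 2: DB = ⌊$45,840 × 150%/4⌋ = $17,190; SL = ⌊$42,740/3⌋ = $14,246 → take DB $17,190. Book value $28,650.
Year 3: DB = ⌊$28,650 × 150%/4⌋ = $10,743; SL = ⌊$25,550/2⌋ = $12,775 → take SL $12,775. Book value $15,875.
Year 4 (final): $15,875 − $3,100 = $12,775. Book value $3,100.

$12,775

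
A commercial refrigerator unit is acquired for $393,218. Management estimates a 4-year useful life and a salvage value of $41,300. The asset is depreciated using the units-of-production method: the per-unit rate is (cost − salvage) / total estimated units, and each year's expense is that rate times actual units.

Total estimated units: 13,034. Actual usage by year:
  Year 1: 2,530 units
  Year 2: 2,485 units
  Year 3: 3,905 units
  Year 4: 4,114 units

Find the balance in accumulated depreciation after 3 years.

Depreciable base = $393,218 − $41,300 = $351,918.
Rate = $351,918 / 13,034 units = $27 per unit.
Year 1: 2,530 × $27 = $68,310. Book value $324,908.
Year 2: 2,485 × $27 = $67,095. Book value $257,813.
Year 3: 3,905 × $27 = $105,435. Book value $152,378.
Accumulated through year 3 = $393,218 − $152,378 = $240,840.

$240,840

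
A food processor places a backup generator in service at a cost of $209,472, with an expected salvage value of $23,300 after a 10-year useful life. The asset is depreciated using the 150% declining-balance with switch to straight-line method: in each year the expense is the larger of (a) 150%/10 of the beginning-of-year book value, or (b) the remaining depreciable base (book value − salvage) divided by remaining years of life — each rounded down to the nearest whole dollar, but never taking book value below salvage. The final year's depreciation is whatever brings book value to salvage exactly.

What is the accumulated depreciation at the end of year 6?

$130,467

Depreciable base = $209,472 − $23,300 = $186,172.
Year 1: DB = ⌊$209,472 × 150%/10⌋ = $31,420; SL = ⌊$186,172/10⌋ = $18,617 → take DB $31,420. Book value $178,052.
Year 2: DB = ⌊$178,052 × 150%/10⌋ = $26,707; SL = ⌊$154,752/9⌋ = $17,194 → take DB $26,707. Book value $151,345.
Year 3: DB = ⌊$151,345 × 150%/10⌋ = $22,701; SL = ⌊$128,045/8⌋ = $16,005 → take DB $22,701. Book value $128,644.
Year 4: DB = ⌊$128,644 × 150%/10⌋ = $19,296; SL = ⌊$105,344/7⌋ = $15,049 → take DB $19,296. Book value $109,348.
Year 5: DB = ⌊$109,348 × 150%/10⌋ = $16,402; SL = ⌊$86,048/6⌋ = $14,341 → take DB $16,402. Book value $92,946.
Year 6: DB = ⌊$92,946 × 150%/10⌋ = $13,941; SL = ⌊$69,646/5⌋ = $13,929 → take DB $13,941. Book value $79,005.
Accumulated through year 6 = $209,472 − $79,005 = $130,467.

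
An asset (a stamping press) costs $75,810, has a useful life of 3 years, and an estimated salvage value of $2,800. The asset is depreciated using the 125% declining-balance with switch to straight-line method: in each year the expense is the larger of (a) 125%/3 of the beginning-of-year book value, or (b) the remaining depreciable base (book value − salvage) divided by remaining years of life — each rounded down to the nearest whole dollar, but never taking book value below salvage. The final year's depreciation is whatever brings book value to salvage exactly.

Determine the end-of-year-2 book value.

Depreciable base = $75,810 − $2,800 = $73,010.
Year 1: DB = ⌊$75,810 × 125%/3⌋ = $31,587; SL = ⌊$73,010/3⌋ = $24,336 → take DB $31,587. Book value $44,223.
Year 2: DB = ⌊$44,223 × 125%/3⌋ = $18,426; SL = ⌊$41,423/2⌋ = $20,711 → take SL $20,711. Book value $23,512.

$23,512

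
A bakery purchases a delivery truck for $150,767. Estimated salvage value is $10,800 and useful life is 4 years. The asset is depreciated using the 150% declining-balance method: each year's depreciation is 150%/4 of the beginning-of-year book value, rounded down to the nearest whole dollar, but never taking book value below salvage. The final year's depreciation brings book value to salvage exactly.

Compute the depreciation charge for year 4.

$26,009

Depreciable base = $150,767 − $10,800 = $139,967.
Year 1: ⌊$150,767 × 150%/4⌋ = $56,537. Book value $94,230.
Year 2: ⌊$94,230 × 150%/4⌋ = $35,336. Book value $58,894.
Year 3: ⌊$58,894 × 150%/4⌋ = $22,085. Book value $36,809.
Year 4 (final): $36,809 − $10,800 = $26,009. Book value $10,800.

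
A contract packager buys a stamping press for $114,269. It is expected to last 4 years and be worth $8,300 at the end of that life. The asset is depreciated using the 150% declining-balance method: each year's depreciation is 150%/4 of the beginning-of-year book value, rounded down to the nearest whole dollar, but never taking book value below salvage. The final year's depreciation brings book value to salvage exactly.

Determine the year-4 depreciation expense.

Depreciable base = $114,269 − $8,300 = $105,969.
Year 1: ⌊$114,269 × 150%/4⌋ = $42,850. Book value $71,419.
Year 2: ⌊$71,419 × 150%/4⌋ = $26,782. Book value $44,637.
Year 3: ⌊$44,637 × 150%/4⌋ = $16,738. Book value $27,899.
Year 4 (final): $27,899 − $8,300 = $19,599. Book value $8,300.

$19,599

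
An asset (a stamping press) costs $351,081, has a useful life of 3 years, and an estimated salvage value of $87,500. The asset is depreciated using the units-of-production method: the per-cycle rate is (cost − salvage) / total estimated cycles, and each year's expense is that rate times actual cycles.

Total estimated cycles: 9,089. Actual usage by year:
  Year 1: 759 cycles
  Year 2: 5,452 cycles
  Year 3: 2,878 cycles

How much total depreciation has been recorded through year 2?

$180,119

Depreciable base = $351,081 − $87,500 = $263,581.
Rate = $263,581 / 9,089 cycles = $29 per cycle.
Year 1: 759 × $29 = $22,011. Book value $329,070.
Year 2: 5,452 × $29 = $158,108. Book value $170,962.
Accumulated through year 2 = $351,081 − $170,962 = $180,119.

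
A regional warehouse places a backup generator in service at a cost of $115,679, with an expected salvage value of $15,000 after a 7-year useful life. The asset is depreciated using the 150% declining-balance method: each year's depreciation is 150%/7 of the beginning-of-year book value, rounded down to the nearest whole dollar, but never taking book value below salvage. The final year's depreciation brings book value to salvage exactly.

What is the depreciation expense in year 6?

Depreciable base = $115,679 − $15,000 = $100,679.
Year 1: ⌊$115,679 × 150%/7⌋ = $24,788. Book value $90,891.
Year 2: ⌊$90,891 × 150%/7⌋ = $19,476. Book value $71,415.
Year 3: ⌊$71,415 × 150%/7⌋ = $15,303. Book value $56,112.
Year 4: ⌊$56,112 × 150%/7⌋ = $12,024. Book value $44,088.
Year 5: ⌊$44,088 × 150%/7⌋ = $9,447. Book value $34,641.
Year 6: ⌊$34,641 × 150%/7⌋ = $7,423. Book value $27,218.

$7,423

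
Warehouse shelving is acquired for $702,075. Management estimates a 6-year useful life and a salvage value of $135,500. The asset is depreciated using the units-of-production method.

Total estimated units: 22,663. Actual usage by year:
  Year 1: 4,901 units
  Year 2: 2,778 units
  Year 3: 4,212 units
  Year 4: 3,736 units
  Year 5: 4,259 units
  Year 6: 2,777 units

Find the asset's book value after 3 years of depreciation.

$404,800

Depreciable base = $702,075 − $135,500 = $566,575.
Rate = $566,575 / 22,663 units = $25 per unit.
Year 1: 4,901 × $25 = $122,525. Book value $579,550.
Year 2: 2,778 × $25 = $69,450. Book value $510,100.
Year 3: 4,212 × $25 = $105,300. Book value $404,800.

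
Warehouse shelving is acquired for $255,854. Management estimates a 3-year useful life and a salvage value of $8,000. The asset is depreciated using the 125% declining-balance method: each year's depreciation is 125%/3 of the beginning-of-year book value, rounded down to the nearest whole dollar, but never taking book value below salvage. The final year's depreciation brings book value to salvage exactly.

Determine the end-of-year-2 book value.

$87,062

Depreciable base = $255,854 − $8,000 = $247,854.
Year 1: ⌊$255,854 × 125%/3⌋ = $106,605. Book value $149,249.
Year 2: ⌊$149,249 × 125%/3⌋ = $62,187. Book value $87,062.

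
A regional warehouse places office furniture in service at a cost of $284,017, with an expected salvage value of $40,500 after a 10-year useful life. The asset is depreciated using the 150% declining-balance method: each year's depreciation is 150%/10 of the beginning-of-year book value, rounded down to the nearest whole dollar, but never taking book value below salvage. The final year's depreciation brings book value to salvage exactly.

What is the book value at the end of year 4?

$148,260

Depreciable base = $284,017 − $40,500 = $243,517.
Year 1: ⌊$284,017 × 150%/10⌋ = $42,602. Book value $241,415.
Year 2: ⌊$241,415 × 150%/10⌋ = $36,212. Book value $205,203.
Year 3: ⌊$205,203 × 150%/10⌋ = $30,780. Book value $174,423.
Year 4: ⌊$174,423 × 150%/10⌋ = $26,163. Book value $148,260.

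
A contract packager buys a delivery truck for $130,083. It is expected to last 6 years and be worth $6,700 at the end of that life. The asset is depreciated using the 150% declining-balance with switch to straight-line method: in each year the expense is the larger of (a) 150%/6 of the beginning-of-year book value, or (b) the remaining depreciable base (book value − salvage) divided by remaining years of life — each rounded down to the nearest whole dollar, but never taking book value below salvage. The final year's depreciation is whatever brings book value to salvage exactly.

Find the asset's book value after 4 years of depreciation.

Depreciable base = $130,083 − $6,700 = $123,383.
Year 1: DB = ⌊$130,083 × 150%/6⌋ = $32,520; SL = ⌊$123,383/6⌋ = $20,563 → take DB $32,520. Book value $97,563.
Year 2: DB = ⌊$97,563 × 150%/6⌋ = $24,390; SL = ⌊$90,863/5⌋ = $18,172 → take DB $24,390. Book value $73,173.
Year 3: DB = ⌊$73,173 × 150%/6⌋ = $18,293; SL = ⌊$66,473/4⌋ = $16,618 → take DB $18,293. Book value $54,880.
Year 4: DB = ⌊$54,880 × 150%/6⌋ = $13,720; SL = ⌊$48,180/3⌋ = $16,060 → take SL $16,060. Book value $38,820.

$38,820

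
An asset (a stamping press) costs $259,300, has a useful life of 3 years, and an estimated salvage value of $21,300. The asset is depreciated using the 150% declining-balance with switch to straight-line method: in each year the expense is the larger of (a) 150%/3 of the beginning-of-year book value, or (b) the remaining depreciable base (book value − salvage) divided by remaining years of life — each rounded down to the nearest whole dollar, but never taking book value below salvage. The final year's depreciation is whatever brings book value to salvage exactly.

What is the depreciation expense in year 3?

$43,525

Depreciable base = $259,300 − $21,300 = $238,000.
Year 1: DB = ⌊$259,300 × 150%/3⌋ = $129,650; SL = ⌊$238,000/3⌋ = $79,333 → take DB $129,650. Book value $129,650.
Year 2: DB = ⌊$129,650 × 150%/3⌋ = $64,825; SL = ⌊$108,350/2⌋ = $54,175 → take DB $64,825. Book value $64,825.
Year 3 (final): $64,825 − $21,300 = $43,525. Book value $21,300.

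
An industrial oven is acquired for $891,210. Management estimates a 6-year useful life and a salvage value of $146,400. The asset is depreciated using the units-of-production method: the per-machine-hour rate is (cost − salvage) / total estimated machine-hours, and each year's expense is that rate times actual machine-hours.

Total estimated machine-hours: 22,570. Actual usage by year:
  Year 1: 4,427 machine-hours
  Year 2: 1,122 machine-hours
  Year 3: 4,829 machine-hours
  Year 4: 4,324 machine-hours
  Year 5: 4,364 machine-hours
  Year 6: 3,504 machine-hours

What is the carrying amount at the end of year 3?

Depreciable base = $891,210 − $146,400 = $744,810.
Rate = $744,810 / 22,570 machine-hours = $33 per machine-hour.
Year 1: 4,427 × $33 = $146,091. Book value $745,119.
Year 2: 1,122 × $33 = $37,026. Book value $708,093.
Year 3: 4,829 × $33 = $159,357. Book value $548,736.

$548,736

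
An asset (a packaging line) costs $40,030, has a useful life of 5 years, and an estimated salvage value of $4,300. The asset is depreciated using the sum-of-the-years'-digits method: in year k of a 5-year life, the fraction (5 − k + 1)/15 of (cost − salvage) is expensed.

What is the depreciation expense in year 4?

$4,764

Depreciable base = $40,030 − $4,300 = $35,730.
Sum of the years' digits = 5+4+3+2+1 = 15.
Year 1: $35,730 × 5/15 = $11,910. Book value $28,120.
Year 2: $35,730 × 4/15 = $9,528. Book value $18,592.
Year 3: $35,730 × 3/15 = $7,146. Book value $11,446.
Year 4: $35,730 × 2/15 = $4,764. Book value $6,682.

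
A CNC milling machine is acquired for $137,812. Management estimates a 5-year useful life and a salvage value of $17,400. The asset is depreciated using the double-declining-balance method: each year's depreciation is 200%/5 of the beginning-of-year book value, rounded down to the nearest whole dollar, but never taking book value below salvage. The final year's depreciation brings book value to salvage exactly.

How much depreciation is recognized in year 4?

Depreciable base = $137,812 − $17,400 = $120,412.
Year 1: ⌊$137,812 × 200%/5⌋ = $55,124. Book value $82,688.
Year 2: ⌊$82,688 × 200%/5⌋ = $33,075. Book value $49,613.
Year 3: ⌊$49,613 × 200%/5⌋ = $19,845. Book value $29,768.
Year 4: ⌊$29,768 × 200%/5⌋ = $11,907. Book value $17,861.

$11,907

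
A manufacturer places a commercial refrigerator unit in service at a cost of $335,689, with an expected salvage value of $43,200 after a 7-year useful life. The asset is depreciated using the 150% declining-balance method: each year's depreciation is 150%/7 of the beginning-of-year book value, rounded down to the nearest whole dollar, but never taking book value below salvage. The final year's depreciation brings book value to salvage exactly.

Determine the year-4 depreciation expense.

Depreciable base = $335,689 − $43,200 = $292,489.
Year 1: ⌊$335,689 × 150%/7⌋ = $71,933. Book value $263,756.
Year 2: ⌊$263,756 × 150%/7⌋ = $56,519. Book value $207,237.
Year 3: ⌊$207,237 × 150%/7⌋ = $44,407. Book value $162,830.
Year 4: ⌊$162,830 × 150%/7⌋ = $34,892. Book value $127,938.

$34,892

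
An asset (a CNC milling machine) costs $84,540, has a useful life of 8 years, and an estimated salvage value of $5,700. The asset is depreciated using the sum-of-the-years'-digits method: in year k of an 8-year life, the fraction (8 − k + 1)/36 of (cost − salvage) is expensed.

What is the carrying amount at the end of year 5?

$18,840

Depreciable base = $84,540 − $5,700 = $78,840.
Sum of the years' digits = 8+7+6+5+4+3+2+1 = 36.
Year 1: $78,840 × 8/36 = $17,520. Book value $67,020.
Year 2: $78,840 × 7/36 = $15,330. Book value $51,690.
Year 3: $78,840 × 6/36 = $13,140. Book value $38,550.
Year 4: $78,840 × 5/36 = $10,950. Book value $27,600.
Year 5: $78,840 × 4/36 = $8,760. Book value $18,840.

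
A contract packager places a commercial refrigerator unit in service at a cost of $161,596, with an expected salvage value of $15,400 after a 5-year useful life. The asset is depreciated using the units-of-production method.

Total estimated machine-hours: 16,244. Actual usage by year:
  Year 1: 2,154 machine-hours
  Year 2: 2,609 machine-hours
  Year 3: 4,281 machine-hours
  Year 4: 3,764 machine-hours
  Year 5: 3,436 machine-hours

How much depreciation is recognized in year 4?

$33,876

Depreciable base = $161,596 − $15,400 = $146,196.
Rate = $146,196 / 16,244 machine-hours = $9 per machine-hour.
Year 1: 2,154 × $9 = $19,386. Book value $142,210.
Year 2: 2,609 × $9 = $23,481. Book value $118,729.
Year 3: 4,281 × $9 = $38,529. Book value $80,200.
Year 4: 3,764 × $9 = $33,876. Book value $46,324.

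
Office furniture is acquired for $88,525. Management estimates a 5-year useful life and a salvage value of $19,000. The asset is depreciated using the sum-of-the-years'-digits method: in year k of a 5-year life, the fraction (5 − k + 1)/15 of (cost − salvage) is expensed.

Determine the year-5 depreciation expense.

$4,635

Depreciable base = $88,525 − $19,000 = $69,525.
Sum of the years' digits = 5+4+3+2+1 = 15.
Year 1: $69,525 × 5/15 = $23,175. Book value $65,350.
Year 2: $69,525 × 4/15 = $18,540. Book value $46,810.
Year 3: $69,525 × 3/15 = $13,905. Book value $32,905.
Year 4: $69,525 × 2/15 = $9,270. Book value $23,635.
Year 5: $69,525 × 1/15 = $4,635. Book value $19,000.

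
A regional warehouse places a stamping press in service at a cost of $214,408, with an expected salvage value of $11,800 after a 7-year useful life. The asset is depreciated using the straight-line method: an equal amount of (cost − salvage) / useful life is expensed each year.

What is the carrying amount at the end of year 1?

Depreciable base = $214,408 − $11,800 = $202,608.
Annual expense = $202,608 / 7 = $28,944.
End of year 1: book value $185,464.

$185,464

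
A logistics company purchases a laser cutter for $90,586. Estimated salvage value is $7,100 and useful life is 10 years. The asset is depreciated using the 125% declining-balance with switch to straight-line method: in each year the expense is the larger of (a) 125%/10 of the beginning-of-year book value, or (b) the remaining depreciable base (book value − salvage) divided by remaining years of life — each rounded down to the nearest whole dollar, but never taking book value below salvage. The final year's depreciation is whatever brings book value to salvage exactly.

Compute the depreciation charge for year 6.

$7,655

Depreciable base = $90,586 − $7,100 = $83,486.
Year 1: DB = ⌊$90,586 × 125%/10⌋ = $11,323; SL = ⌊$83,486/10⌋ = $8,348 → take DB $11,323. Book value $79,263.
Year 2: DB = ⌊$79,263 × 125%/10⌋ = $9,907; SL = ⌊$72,163/9⌋ = $8,018 → take DB $9,907. Book value $69,356.
Year 3: DB = ⌊$69,356 × 125%/10⌋ = $8,669; SL = ⌊$62,256/8⌋ = $7,782 → take DB $8,669. Book value $60,687.
Year 4: DB = ⌊$60,687 × 125%/10⌋ = $7,585; SL = ⌊$53,587/7⌋ = $7,655 → take SL $7,655. Book value $53,032.
Year 5: DB = ⌊$53,032 × 125%/10⌋ = $6,629; SL = ⌊$45,932/6⌋ = $7,655 → take SL $7,655. Book value $45,377.
Year 6: DB = ⌊$45,377 × 125%/10⌋ = $5,672; SL = ⌊$38,277/5⌋ = $7,655 → take SL $7,655. Book value $37,722.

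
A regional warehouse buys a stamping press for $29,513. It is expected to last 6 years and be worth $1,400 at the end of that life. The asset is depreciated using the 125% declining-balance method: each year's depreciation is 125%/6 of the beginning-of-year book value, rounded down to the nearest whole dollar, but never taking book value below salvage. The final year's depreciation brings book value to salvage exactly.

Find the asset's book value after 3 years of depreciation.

Depreciable base = $29,513 − $1,400 = $28,113.
Year 1: ⌊$29,513 × 125%/6⌋ = $6,148. Book value $23,365.
Year 2: ⌊$23,365 × 125%/6⌋ = $4,867. Book value $18,498.
Year 3: ⌊$18,498 × 125%/6⌋ = $3,853. Book value $14,645.

$14,645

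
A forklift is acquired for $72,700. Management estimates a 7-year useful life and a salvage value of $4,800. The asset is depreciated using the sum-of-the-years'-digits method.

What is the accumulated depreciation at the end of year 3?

$43,650

Depreciable base = $72,700 − $4,800 = $67,900.
Sum of the years' digits = 7+6+5+4+3+2+1 = 28.
Year 1: $67,900 × 7/28 = $16,975. Book value $55,725.
Year 2: $67,900 × 6/28 = $14,550. Book value $41,175.
Year 3: $67,900 × 5/28 = $12,125. Book value $29,050.
Accumulated through year 3 = $72,700 − $29,050 = $43,650.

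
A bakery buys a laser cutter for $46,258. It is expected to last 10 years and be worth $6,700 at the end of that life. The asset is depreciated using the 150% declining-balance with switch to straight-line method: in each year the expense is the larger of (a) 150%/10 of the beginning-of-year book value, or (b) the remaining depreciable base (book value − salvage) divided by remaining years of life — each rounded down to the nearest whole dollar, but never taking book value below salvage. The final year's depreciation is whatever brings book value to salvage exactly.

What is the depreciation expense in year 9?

Depreciable base = $46,258 − $6,700 = $39,558.
Year 1: DB = ⌊$46,258 × 150%/10⌋ = $6,938; SL = ⌊$39,558/10⌋ = $3,955 → take DB $6,938. Book value $39,320.
Year 2: DB = ⌊$39,320 × 150%/10⌋ = $5,898; SL = ⌊$32,620/9⌋ = $3,624 → take DB $5,898. Book value $33,422.
Year 3: DB = ⌊$33,422 × 150%/10⌋ = $5,013; SL = ⌊$26,722/8⌋ = $3,340 → take DB $5,013. Book value $28,409.
Year 4: DB = ⌊$28,409 × 150%/10⌋ = $4,261; SL = ⌊$21,709/7⌋ = $3,101 → take DB $4,261. Book value $24,148.
Year 5: DB = ⌊$24,148 × 150%/10⌋ = $3,622; SL = ⌊$17,448/6⌋ = $2,908 → take DB $3,622. Book value $20,526.
Year 6: DB = ⌊$20,526 × 150%/10⌋ = $3,078; SL = ⌊$13,826/5⌋ = $2,765 → take DB $3,078. Book value $17,448.
Year 7: DB = ⌊$17,448 × 150%/10⌋ = $2,617; SL = ⌊$10,748/4⌋ = $2,687 → take SL $2,687. Book value $14,761.
Year 8: DB = ⌊$14,761 × 150%/10⌋ = $2,214; SL = ⌊$8,061/3⌋ = $2,687 → take SL $2,687. Book value $12,074.
Year 9: DB = ⌊$12,074 × 150%/10⌋ = $1,811; SL = ⌊$5,374/2⌋ = $2,687 → take SL $2,687. Book value $9,387.

$2,687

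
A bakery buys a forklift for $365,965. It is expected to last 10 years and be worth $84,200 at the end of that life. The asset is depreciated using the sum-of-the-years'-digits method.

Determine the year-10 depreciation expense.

Depreciable base = $365,965 − $84,200 = $281,765.
Sum of the years' digits = 10+9+8+7+6+5+4+3+2+1 = 55.
Year 1: $281,765 × 10/55 = $51,230. Book value $314,735.
Year 2: $281,765 × 9/55 = $46,107. Book value $268,628.
Year 3: $281,765 × 8/55 = $40,984. Book value $227,644.
Year 4: $281,765 × 7/55 = $35,861. Book value $191,783.
Year 5: $281,765 × 6/55 = $30,738. Book value $161,045.
Year 6: $281,765 × 5/55 = $25,615. Book value $135,430.
Year 7: $281,765 × 4/55 = $20,492. Book value $114,938.
Year 8: $281,765 × 3/55 = $15,369. Book value $99,569.
Year 9: $281,765 × 2/55 = $10,246. Book value $89,323.
Year 10: $281,765 × 1/55 = $5,123. Book value $84,200.

$5,123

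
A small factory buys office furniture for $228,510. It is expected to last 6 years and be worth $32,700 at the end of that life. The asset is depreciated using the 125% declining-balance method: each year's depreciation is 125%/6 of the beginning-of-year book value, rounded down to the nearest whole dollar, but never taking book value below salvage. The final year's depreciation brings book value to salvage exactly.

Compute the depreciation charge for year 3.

$29,836

Depreciable base = $228,510 − $32,700 = $195,810.
Year 1: ⌊$228,510 × 125%/6⌋ = $47,606. Book value $180,904.
Year 2: ⌊$180,904 × 125%/6⌋ = $37,688. Book value $143,216.
Year 3: ⌊$143,216 × 125%/6⌋ = $29,836. Book value $113,380.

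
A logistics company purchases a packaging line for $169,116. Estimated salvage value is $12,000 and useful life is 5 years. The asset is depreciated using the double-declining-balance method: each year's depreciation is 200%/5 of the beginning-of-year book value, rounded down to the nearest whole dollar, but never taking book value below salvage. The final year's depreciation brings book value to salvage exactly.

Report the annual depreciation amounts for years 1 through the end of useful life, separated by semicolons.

Depreciable base = $169,116 − $12,000 = $157,116.
Year 1: ⌊$169,116 × 200%/5⌋ = $67,646. Book value $101,470.
Year 2: ⌊$101,470 × 200%/5⌋ = $40,588. Book value $60,882.
Year 3: ⌊$60,882 × 200%/5⌋ = $24,352. Book value $36,530.
Year 4: ⌊$36,530 × 200%/5⌋ = $14,612. Book value $21,918.
Year 5 (final): $21,918 − $12,000 = $9,918. Book value $12,000.

$67,646; $40,588; $24,352; $14,612; $9,918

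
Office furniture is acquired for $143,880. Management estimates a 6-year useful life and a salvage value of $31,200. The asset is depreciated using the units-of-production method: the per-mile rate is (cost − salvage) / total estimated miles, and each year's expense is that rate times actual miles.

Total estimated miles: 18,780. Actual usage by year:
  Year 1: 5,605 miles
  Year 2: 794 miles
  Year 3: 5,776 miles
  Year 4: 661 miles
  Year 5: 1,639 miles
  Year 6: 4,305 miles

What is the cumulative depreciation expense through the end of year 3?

Depreciable base = $143,880 − $31,200 = $112,680.
Rate = $112,680 / 18,780 miles = $6 per mile.
Year 1: 5,605 × $6 = $33,630. Book value $110,250.
Year 2: 794 × $6 = $4,764. Book value $105,486.
Year 3: 5,776 × $6 = $34,656. Book value $70,830.
Accumulated through year 3 = $143,880 − $70,830 = $73,050.

$73,050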